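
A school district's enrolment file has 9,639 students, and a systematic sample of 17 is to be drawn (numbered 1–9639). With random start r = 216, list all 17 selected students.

k = N/n = 9639/17 = 567
student 1: 216
student 2: 216 + 567 = 783
student 3: 783 + 567 = 1350
student 4: 1350 + 567 = 1917
student 5: 1917 + 567 = 2484
student 6: 2484 + 567 = 3051
student 7: 3051 + 567 = 3618
student 8: 3618 + 567 = 4185
student 9: 4185 + 567 = 4752
student 10: 4752 + 567 = 5319
student 11: 5319 + 567 = 5886
student 12: 5886 + 567 = 6453
student 13: 6453 + 567 = 7020
student 14: 7020 + 567 = 7587
student 15: 7587 + 567 = 8154
student 16: 8154 + 567 = 8721
student 17: 8721 + 567 = 9288

216, 783, 1350, 1917, 2484, 3051, 3618, 4185, 4752, 5319, 5886, 6453, 7020, 7587, 8154, 8721, 9288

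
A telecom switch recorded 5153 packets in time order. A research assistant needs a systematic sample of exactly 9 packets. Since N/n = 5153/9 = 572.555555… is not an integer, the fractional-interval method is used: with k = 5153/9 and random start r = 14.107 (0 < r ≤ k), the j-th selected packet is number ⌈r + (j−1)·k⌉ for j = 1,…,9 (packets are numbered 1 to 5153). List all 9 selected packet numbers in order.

15, 587, 1160, 1732, 2305, 2877, 3450, 4022, 4595

j=1: r + 0k = 14.107 → ⌈·⌉ = 15
j=2: r + 1k = 586.662555… → ⌈·⌉ = 587
j=3: r + 2k = 1159.218111… → ⌈·⌉ = 1160
j=4: r + 3k = 1731.773666… → ⌈·⌉ = 1732
j=5: r + 4k = 2304.329222… → ⌈·⌉ = 2305
j=6: r + 5k = 2876.884777… → ⌈·⌉ = 2877
j=7: r + 6k = 3449.440333… → ⌈·⌉ = 3450
j=8: r + 7k = 4021.995888… → ⌈·⌉ = 4022
j=9: r + 8k = 4594.551444… → ⌈·⌉ = 4595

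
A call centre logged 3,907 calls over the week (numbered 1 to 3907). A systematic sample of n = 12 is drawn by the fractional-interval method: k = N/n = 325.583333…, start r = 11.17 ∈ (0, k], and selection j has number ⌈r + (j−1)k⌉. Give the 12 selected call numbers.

j=1: r + 0k = 11.17 → ⌈·⌉ = 12
j=2: r + 1k = 336.753333… → ⌈·⌉ = 337
j=3: r + 2k = 662.336666… → ⌈·⌉ = 663
j=4: r + 3k = 987.92 → ⌈·⌉ = 988
j=5: r + 4k = 1313.503333… → ⌈·⌉ = 1314
j=6: r + 5k = 1639.086666… → ⌈·⌉ = 1640
j=7: r + 6k = 1964.67 → ⌈·⌉ = 1965
j=8: r + 7k = 2290.253333… → ⌈·⌉ = 2291
j=9: r + 8k = 2615.836666… → ⌈·⌉ = 2616
j=10: r + 9k = 2941.42 → ⌈·⌉ = 2942
j=11: r + 10k = 3267.003333… → ⌈·⌉ = 3268
j=12: r + 11k = 3592.586666… → ⌈·⌉ = 3593

12, 337, 663, 988, 1314, 1640, 1965, 2291, 2616, 2942, 3268, 3593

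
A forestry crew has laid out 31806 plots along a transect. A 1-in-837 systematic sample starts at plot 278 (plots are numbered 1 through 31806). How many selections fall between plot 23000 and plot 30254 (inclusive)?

8

k = 837
First selection ≥ 23000: 278 + ⌈(23000−278)/837⌉·837 = 278 + 28×837 = 23714
Last selection ≤ 30254: 278 + ⌊(30254−278)/837⌋·837 = 278 + 35×837 = 29573
Count = 35 − 28 + 1 = 8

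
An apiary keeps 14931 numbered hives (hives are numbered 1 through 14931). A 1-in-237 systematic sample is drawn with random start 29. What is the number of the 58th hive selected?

13538

k = 237
58th selection = r + (58−1)·k = 29 + 57×237 = 29 + 13509 = 13538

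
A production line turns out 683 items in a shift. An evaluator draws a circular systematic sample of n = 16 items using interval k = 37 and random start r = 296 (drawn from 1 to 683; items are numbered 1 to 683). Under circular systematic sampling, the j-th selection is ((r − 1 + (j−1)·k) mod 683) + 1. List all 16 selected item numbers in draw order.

296, 333, 370, 407, 444, 481, 518, 555, 592, 629, 666, 20, 57, 94, 131, 168

Selection 1: 296
Selection 2: 296 + 37 = 333
Selection 3: 333 + 37 = 370
Selection 4: 370 + 37 = 407
Selection 5: 407 + 37 = 444
Selection 6: 444 + 37 = 481
Selection 7: 481 + 37 = 518
Selection 8: 518 + 37 = 555
Selection 9: 555 + 37 = 592
Selection 10: 592 + 37 = 629
Selection 11: 629 + 37 = 666
Selection 12: 666 + 37 = 703 → 703 − 683 = 20
Selection 13: 20 + 37 = 57
Selection 14: 57 + 37 = 94
Selection 15: 94 + 37 = 131
Selection 16: 131 + 37 = 168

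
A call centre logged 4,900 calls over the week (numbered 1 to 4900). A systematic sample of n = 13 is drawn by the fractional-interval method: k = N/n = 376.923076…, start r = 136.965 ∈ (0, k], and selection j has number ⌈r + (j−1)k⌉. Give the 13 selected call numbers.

137, 514, 891, 1268, 1645, 2022, 2399, 2776, 3153, 3530, 3907, 4284, 4661

j=1: r + 0k = 136.965 → ⌈·⌉ = 137
j=2: r + 1k = 513.888076… → ⌈·⌉ = 514
j=3: r + 2k = 890.811153… → ⌈·⌉ = 891
j=4: r + 3k = 1267.734230… → ⌈·⌉ = 1268
j=5: r + 4k = 1644.657307… → ⌈·⌉ = 1645
j=6: r + 5k = 2021.580384… → ⌈·⌉ = 2022
j=7: r + 6k = 2398.503461… → ⌈·⌉ = 2399
j=8: r + 7k = 2775.426538… → ⌈·⌉ = 2776
j=9: r + 8k = 3152.349615… → ⌈·⌉ = 3153
j=10: r + 9k = 3529.272692… → ⌈·⌉ = 3530
j=11: r + 10k = 3906.195769… → ⌈·⌉ = 3907
j=12: r + 11k = 4283.118846… → ⌈·⌉ = 4284
j=13: r + 12k = 4660.041923… → ⌈·⌉ = 4661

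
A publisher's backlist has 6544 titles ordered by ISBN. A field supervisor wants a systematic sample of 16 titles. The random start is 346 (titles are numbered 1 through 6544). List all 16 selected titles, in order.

346, 755, 1164, 1573, 1982, 2391, 2800, 3209, 3618, 4027, 4436, 4845, 5254, 5663, 6072, 6481

k = N/n = 6544/16 = 409
title 1: 346
title 2: 346 + 409 = 755
title 3: 755 + 409 = 1164
title 4: 1164 + 409 = 1573
title 5: 1573 + 409 = 1982
title 6: 1982 + 409 = 2391
title 7: 2391 + 409 = 2800
title 8: 2800 + 409 = 3209
title 9: 3209 + 409 = 3618
title 10: 3618 + 409 = 4027
title 11: 4027 + 409 = 4436
title 12: 4436 + 409 = 4845
title 13: 4845 + 409 = 5254
title 14: 5254 + 409 = 5663
title 15: 5663 + 409 = 6072
title 16: 6072 + 409 = 6481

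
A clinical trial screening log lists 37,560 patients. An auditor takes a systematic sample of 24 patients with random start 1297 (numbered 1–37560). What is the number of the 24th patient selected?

37292

k = 37560/24 = 1565
24th selection = r + (24−1)·k = 1297 + 23×1565 = 1297 + 35995 = 37292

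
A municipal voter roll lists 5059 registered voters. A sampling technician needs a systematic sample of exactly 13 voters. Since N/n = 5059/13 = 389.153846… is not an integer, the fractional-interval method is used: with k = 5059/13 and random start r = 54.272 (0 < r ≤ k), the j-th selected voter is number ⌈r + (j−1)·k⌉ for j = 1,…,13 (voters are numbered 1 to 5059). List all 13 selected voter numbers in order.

j=1: r + 0k = 54.272 → ⌈·⌉ = 55
j=2: r + 1k = 443.425846… → ⌈·⌉ = 444
j=3: r + 2k = 832.579692… → ⌈·⌉ = 833
j=4: r + 3k = 1221.733538… → ⌈·⌉ = 1222
j=5: r + 4k = 1610.887384… → ⌈·⌉ = 1611
j=6: r + 5k = 2000.041230… → ⌈·⌉ = 2001
j=7: r + 6k = 2389.195076… → ⌈·⌉ = 2390
j=8: r + 7k = 2778.348923… → ⌈·⌉ = 2779
j=9: r + 8k = 3167.502769… → ⌈·⌉ = 3168
j=10: r + 9k = 3556.656615… → ⌈·⌉ = 3557
j=11: r + 10k = 3945.810461… → ⌈·⌉ = 3946
j=12: r + 11k = 4334.964307… → ⌈·⌉ = 4335
j=13: r + 12k = 4724.118153… → ⌈·⌉ = 4725

55, 444, 833, 1222, 1611, 2001, 2390, 2779, 3168, 3557, 3946, 4335, 4725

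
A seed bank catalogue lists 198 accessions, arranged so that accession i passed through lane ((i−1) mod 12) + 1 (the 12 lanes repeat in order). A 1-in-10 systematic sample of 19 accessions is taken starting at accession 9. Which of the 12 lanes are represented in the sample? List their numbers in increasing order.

1, 3, 5, 7, 9, 11

Consecutive selections differ by k = 10, so their lane numbers differ by 10 mod 12 = 10.
gcd(10, 12) = 2, so the sample visits 12/2 = 6 distinct residues mod 12.
Start 9 is lane 9; the lanes hit are 1, 3, 5, 7, 9, 11.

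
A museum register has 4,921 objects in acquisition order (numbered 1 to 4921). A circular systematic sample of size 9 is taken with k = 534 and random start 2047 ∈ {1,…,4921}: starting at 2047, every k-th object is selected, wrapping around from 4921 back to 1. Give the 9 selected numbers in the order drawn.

2047, 2581, 3115, 3649, 4183, 4717, 330, 864, 1398

Selection 1: 2047
Selection 2: 2047 + 534 = 2581
Selection 3: 2581 + 534 = 3115
Selection 4: 3115 + 534 = 3649
Selection 5: 3649 + 534 = 4183
Selection 6: 4183 + 534 = 4717
Selection 7: 4717 + 534 = 5251 → 5251 − 4921 = 330
Selection 8: 330 + 534 = 864
Selection 9: 864 + 534 = 1398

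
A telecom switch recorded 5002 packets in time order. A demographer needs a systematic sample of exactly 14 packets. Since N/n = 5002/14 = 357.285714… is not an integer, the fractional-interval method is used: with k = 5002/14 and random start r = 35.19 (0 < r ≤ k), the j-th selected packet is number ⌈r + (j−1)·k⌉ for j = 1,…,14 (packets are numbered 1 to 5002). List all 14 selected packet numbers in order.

36, 393, 750, 1108, 1465, 1822, 2179, 2537, 2894, 3251, 3609, 3966, 4323, 4680

j=1: r + 0k = 35.19 → ⌈·⌉ = 36
j=2: r + 1k = 392.475714… → ⌈·⌉ = 393
j=3: r + 2k = 749.761428… → ⌈·⌉ = 750
j=4: r + 3k = 1107.047142… → ⌈·⌉ = 1108
j=5: r + 4k = 1464.332857… → ⌈·⌉ = 1465
j=6: r + 5k = 1821.618571… → ⌈·⌉ = 1822
j=7: r + 6k = 2178.904285… → ⌈·⌉ = 2179
j=8: r + 7k = 2536.19 → ⌈·⌉ = 2537
j=9: r + 8k = 2893.475714… → ⌈·⌉ = 2894
j=10: r + 9k = 3250.761428… → ⌈·⌉ = 3251
j=11: r + 10k = 3608.047142… → ⌈·⌉ = 3609
j=12: r + 11k = 3965.332857… → ⌈·⌉ = 3966
j=13: r + 12k = 4322.618571… → ⌈·⌉ = 4323
j=14: r + 13k = 4679.904285… → ⌈·⌉ = 4680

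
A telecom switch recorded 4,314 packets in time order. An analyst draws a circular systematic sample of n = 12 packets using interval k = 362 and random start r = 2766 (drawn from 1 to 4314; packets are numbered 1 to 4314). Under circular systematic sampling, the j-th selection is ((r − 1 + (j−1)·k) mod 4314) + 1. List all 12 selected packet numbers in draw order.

2766, 3128, 3490, 3852, 4214, 262, 624, 986, 1348, 1710, 2072, 2434

Selection 1: 2766
Selection 2: 2766 + 362 = 3128
Selection 3: 3128 + 362 = 3490
Selection 4: 3490 + 362 = 3852
Selection 5: 3852 + 362 = 4214
Selection 6: 4214 + 362 = 4576 → 4576 − 4314 = 262
Selection 7: 262 + 362 = 624
Selection 8: 624 + 362 = 986
Selection 9: 986 + 362 = 1348
Selection 10: 1348 + 362 = 1710
Selection 11: 1710 + 362 = 2072
Selection 12: 2072 + 362 = 2434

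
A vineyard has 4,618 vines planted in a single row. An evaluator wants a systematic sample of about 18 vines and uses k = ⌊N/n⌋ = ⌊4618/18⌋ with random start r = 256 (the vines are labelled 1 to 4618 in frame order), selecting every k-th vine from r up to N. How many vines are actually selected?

18

k = ⌊4618/18⌋ = 256
Achieved size = ⌊(4618 − 256)/256⌋ + 1 = ⌊4362/256⌋ + 1 = 17 + 1 = 18
(last selection: 256 + 17×256 = 4608 ≤ 4618; next would be 4864 > 4618)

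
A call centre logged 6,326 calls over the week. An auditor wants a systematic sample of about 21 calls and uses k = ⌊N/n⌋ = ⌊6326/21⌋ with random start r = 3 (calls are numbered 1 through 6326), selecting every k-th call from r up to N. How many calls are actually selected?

k = ⌊6326/21⌋ = 301
Achieved size = ⌊(6326 − 3)/301⌋ + 1 = ⌊6323/301⌋ + 1 = 21 + 1 = 22
(last selection: 3 + 21×301 = 6324 ≤ 6326; next would be 6625 > 6326)

22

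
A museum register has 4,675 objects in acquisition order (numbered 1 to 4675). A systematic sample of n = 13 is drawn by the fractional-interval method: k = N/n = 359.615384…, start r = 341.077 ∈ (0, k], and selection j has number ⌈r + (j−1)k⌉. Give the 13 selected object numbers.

342, 701, 1061, 1420, 1780, 2140, 2499, 2859, 3219, 3578, 3938, 4297, 4657

j=1: r + 0k = 341.077 → ⌈·⌉ = 342
j=2: r + 1k = 700.692384… → ⌈·⌉ = 701
j=3: r + 2k = 1060.307769… → ⌈·⌉ = 1061
j=4: r + 3k = 1419.923153… → ⌈·⌉ = 1420
j=5: r + 4k = 1779.538538… → ⌈·⌉ = 1780
j=6: r + 5k = 2139.153923… → ⌈·⌉ = 2140
j=7: r + 6k = 2498.769307… → ⌈·⌉ = 2499
j=8: r + 7k = 2858.384692… → ⌈·⌉ = 2859
j=9: r + 8k = 3218.000076… → ⌈·⌉ = 3219
j=10: r + 9k = 3577.615461… → ⌈·⌉ = 3578
j=11: r + 10k = 3937.230846… → ⌈·⌉ = 3938
j=12: r + 11k = 4296.846230… → ⌈·⌉ = 4297
j=13: r + 12k = 4656.461615… → ⌈·⌉ = 4657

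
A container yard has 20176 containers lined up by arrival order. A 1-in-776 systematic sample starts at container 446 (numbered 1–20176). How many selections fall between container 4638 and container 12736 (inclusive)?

k = 776
First selection ≥ 4638: 446 + ⌈(4638−446)/776⌉·776 = 446 + 6×776 = 5102
Last selection ≤ 12736: 446 + ⌊(12736−446)/776⌋·776 = 446 + 15×776 = 12086
Count = 15 − 6 + 1 = 10

10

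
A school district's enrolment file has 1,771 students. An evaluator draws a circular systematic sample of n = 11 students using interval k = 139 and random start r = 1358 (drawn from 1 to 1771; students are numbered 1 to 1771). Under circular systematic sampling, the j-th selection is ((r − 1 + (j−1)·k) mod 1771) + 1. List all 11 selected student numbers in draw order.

Selection 1: 1358
Selection 2: 1358 + 139 = 1497
Selection 3: 1497 + 139 = 1636
Selection 4: 1636 + 139 = 1775 → 1775 − 1771 = 4
Selection 5: 4 + 139 = 143
Selection 6: 143 + 139 = 282
Selection 7: 282 + 139 = 421
Selection 8: 421 + 139 = 560
Selection 9: 560 + 139 = 699
Selection 10: 699 + 139 = 838
Selection 11: 838 + 139 = 977

1358, 1497, 1636, 4, 143, 282, 421, 560, 699, 838, 977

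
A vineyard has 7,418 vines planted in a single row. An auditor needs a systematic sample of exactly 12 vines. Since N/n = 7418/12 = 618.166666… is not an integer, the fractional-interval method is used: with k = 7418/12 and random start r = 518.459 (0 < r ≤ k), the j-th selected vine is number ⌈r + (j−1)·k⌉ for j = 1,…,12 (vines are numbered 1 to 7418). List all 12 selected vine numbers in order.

519, 1137, 1755, 2373, 2992, 3610, 4228, 4846, 5464, 6082, 6701, 7319

j=1: r + 0k = 518.459 → ⌈·⌉ = 519
j=2: r + 1k = 1136.625666… → ⌈·⌉ = 1137
j=3: r + 2k = 1754.792333… → ⌈·⌉ = 1755
j=4: r + 3k = 2372.959 → ⌈·⌉ = 2373
j=5: r + 4k = 2991.125666… → ⌈·⌉ = 2992
j=6: r + 5k = 3609.292333… → ⌈·⌉ = 3610
j=7: r + 6k = 4227.459 → ⌈·⌉ = 4228
j=8: r + 7k = 4845.625666… → ⌈·⌉ = 4846
j=9: r + 8k = 5463.792333… → ⌈·⌉ = 5464
j=10: r + 9k = 6081.959 → ⌈·⌉ = 6082
j=11: r + 10k = 6700.125666… → ⌈·⌉ = 6701
j=12: r + 11k = 7318.292333… → ⌈·⌉ = 7319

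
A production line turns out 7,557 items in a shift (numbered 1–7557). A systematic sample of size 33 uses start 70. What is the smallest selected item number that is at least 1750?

k = 7557/33 = 229
Steps past start: ⌈(1750 − 70)/229⌉ = ⌈1680/229⌉ = 8
Selected item: 70 + 8×229 = 1902

1902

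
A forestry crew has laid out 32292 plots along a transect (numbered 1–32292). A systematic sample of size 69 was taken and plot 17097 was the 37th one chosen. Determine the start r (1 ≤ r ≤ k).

k = 32292/69 = 468
r = 17097 − (37−1)×468 = 17097 − 16848 = 249

249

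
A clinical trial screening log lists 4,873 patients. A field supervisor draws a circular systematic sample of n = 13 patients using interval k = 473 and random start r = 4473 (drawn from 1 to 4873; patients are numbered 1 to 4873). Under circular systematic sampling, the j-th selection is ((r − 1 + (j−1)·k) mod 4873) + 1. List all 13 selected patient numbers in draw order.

Selection 1: 4473
Selection 2: 4473 + 473 = 4946 → 4946 − 4873 = 73
Selection 3: 73 + 473 = 546
Selection 4: 546 + 473 = 1019
Selection 5: 1019 + 473 = 1492
Selection 6: 1492 + 473 = 1965
Selection 7: 1965 + 473 = 2438
Selection 8: 2438 + 473 = 2911
Selection 9: 2911 + 473 = 3384
Selection 10: 3384 + 473 = 3857
Selection 11: 3857 + 473 = 4330
Selection 12: 4330 + 473 = 4803
Selection 13: 4803 + 473 = 5276 → 5276 − 4873 = 403

4473, 73, 546, 1019, 1492, 1965, 2438, 2911, 3384, 3857, 4330, 4803, 403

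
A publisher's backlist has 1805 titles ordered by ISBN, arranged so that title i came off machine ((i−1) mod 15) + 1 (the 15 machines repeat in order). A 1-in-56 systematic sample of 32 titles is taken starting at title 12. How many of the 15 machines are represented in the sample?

Consecutive selections differ by k = 56, so their machine numbers differ by 56 mod 15 = 11.
gcd(56, 15) = 1, so the sample visits 15/1 = 15 distinct residues mod 15.
Start 12 is machine 12; the machines hit are 1, 2, 3, 4, 5, 6, 7, 8, 9, 10, 11, 12, 13, 14, 15.

15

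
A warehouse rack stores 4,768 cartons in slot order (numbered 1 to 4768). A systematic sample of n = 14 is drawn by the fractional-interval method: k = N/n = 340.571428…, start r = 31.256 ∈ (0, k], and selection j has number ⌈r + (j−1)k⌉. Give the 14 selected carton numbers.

32, 372, 713, 1053, 1394, 1735, 2075, 2416, 2756, 3097, 3437, 3778, 4119, 4459

j=1: r + 0k = 31.256 → ⌈·⌉ = 32
j=2: r + 1k = 371.827428… → ⌈·⌉ = 372
j=3: r + 2k = 712.398857… → ⌈·⌉ = 713
j=4: r + 3k = 1052.970285… → ⌈·⌉ = 1053
j=5: r + 4k = 1393.541714… → ⌈·⌉ = 1394
j=6: r + 5k = 1734.113142… → ⌈·⌉ = 1735
j=7: r + 6k = 2074.684571… → ⌈·⌉ = 2075
j=8: r + 7k = 2415.256 → ⌈·⌉ = 2416
j=9: r + 8k = 2755.827428… → ⌈·⌉ = 2756
j=10: r + 9k = 3096.398857… → ⌈·⌉ = 3097
j=11: r + 10k = 3436.970285… → ⌈·⌉ = 3437
j=12: r + 11k = 3777.541714… → ⌈·⌉ = 3778
j=13: r + 12k = 4118.113142… → ⌈·⌉ = 4119
j=14: r + 13k = 4458.684571… → ⌈·⌉ = 4459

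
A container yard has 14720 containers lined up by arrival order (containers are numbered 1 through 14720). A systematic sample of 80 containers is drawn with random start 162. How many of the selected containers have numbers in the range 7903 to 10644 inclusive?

k = 14720/80 = 184
First selection ≥ 7903: 162 + ⌈(7903−162)/184⌉·184 = 162 + 43×184 = 8074
Last selection ≤ 10644: 162 + ⌊(10644−162)/184⌋·184 = 162 + 56×184 = 10466
Count = 56 − 43 + 1 = 14

14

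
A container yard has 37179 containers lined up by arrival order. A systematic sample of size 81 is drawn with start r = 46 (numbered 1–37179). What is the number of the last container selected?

36766

k = 37179/81 = 459
81st selection = r + (81−1)·k = 46 + 80×459 = 46 + 36720 = 36766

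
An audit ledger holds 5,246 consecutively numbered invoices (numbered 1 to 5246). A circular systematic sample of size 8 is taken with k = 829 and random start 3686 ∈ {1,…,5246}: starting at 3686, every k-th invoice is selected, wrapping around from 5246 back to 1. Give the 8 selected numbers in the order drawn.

3686, 4515, 98, 927, 1756, 2585, 3414, 4243

Selection 1: 3686
Selection 2: 3686 + 829 = 4515
Selection 3: 4515 + 829 = 5344 → 5344 − 5246 = 98
Selection 4: 98 + 829 = 927
Selection 5: 927 + 829 = 1756
Selection 6: 1756 + 829 = 2585
Selection 7: 2585 + 829 = 3414
Selection 8: 3414 + 829 = 4243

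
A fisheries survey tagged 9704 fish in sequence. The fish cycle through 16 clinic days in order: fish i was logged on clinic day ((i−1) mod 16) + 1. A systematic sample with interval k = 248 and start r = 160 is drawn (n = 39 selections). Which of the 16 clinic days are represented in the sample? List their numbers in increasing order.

Consecutive selections differ by k = 248, so their clinic day numbers differ by 248 mod 16 = 8.
gcd(248, 16) = 8, so the sample visits 16/8 = 2 distinct residues mod 16.
Start 160 is clinic day 16; the clinic days hit are 8, 16.

8, 16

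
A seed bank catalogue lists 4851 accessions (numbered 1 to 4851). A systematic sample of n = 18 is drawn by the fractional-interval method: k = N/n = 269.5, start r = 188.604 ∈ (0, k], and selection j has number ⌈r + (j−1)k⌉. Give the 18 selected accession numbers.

j=1: r + 0k = 188.604 → ⌈·⌉ = 189
j=2: r + 1k = 458.104 → ⌈·⌉ = 459
j=3: r + 2k = 727.604 → ⌈·⌉ = 728
j=4: r + 3k = 997.104 → ⌈·⌉ = 998
j=5: r + 4k = 1266.604 → ⌈·⌉ = 1267
j=6: r + 5k = 1536.104 → ⌈·⌉ = 1537
j=7: r + 6k = 1805.604 → ⌈·⌉ = 1806
j=8: r + 7k = 2075.104 → ⌈·⌉ = 2076
j=9: r + 8k = 2344.604 → ⌈·⌉ = 2345
j=10: r + 9k = 2614.104 → ⌈·⌉ = 2615
j=11: r + 10k = 2883.604 → ⌈·⌉ = 2884
j=12: r + 11k = 3153.104 → ⌈·⌉ = 3154
j=13: r + 12k = 3422.604 → ⌈·⌉ = 3423
j=14: r + 13k = 3692.104 → ⌈·⌉ = 3693
j=15: r + 14k = 3961.604 → ⌈·⌉ = 3962
j=16: r + 15k = 4231.104 → ⌈·⌉ = 4232
j=17: r + 16k = 4500.604 → ⌈·⌉ = 4501
j=18: r + 17k = 4770.104 → ⌈·⌉ = 4771

189, 459, 728, 998, 1267, 1537, 1806, 2076, 2345, 2615, 2884, 3154, 3423, 3693, 3962, 4232, 4501, 4771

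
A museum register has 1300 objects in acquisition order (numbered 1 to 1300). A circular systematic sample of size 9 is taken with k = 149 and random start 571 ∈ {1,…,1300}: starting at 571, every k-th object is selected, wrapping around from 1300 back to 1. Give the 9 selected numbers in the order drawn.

571, 720, 869, 1018, 1167, 16, 165, 314, 463

Selection 1: 571
Selection 2: 571 + 149 = 720
Selection 3: 720 + 149 = 869
Selection 4: 869 + 149 = 1018
Selection 5: 1018 + 149 = 1167
Selection 6: 1167 + 149 = 1316 → 1316 − 1300 = 16
Selection 7: 16 + 149 = 165
Selection 8: 165 + 149 = 314
Selection 9: 314 + 149 = 463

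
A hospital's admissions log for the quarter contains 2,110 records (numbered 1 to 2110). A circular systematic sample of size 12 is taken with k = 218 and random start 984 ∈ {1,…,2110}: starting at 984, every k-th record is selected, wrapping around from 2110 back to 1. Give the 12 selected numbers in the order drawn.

984, 1202, 1420, 1638, 1856, 2074, 182, 400, 618, 836, 1054, 1272

Selection 1: 984
Selection 2: 984 + 218 = 1202
Selection 3: 1202 + 218 = 1420
Selection 4: 1420 + 218 = 1638
Selection 5: 1638 + 218 = 1856
Selection 6: 1856 + 218 = 2074
Selection 7: 2074 + 218 = 2292 → 2292 − 2110 = 182
Selection 8: 182 + 218 = 400
Selection 9: 400 + 218 = 618
Selection 10: 618 + 218 = 836
Selection 11: 836 + 218 = 1054
Selection 12: 1054 + 218 = 1272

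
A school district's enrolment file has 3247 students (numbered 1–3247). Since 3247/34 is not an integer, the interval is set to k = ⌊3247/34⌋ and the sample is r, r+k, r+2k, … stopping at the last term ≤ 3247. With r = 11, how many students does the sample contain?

k = ⌊3247/34⌋ = 95
Achieved size = ⌊(3247 − 11)/95⌋ + 1 = ⌊3236/95⌋ + 1 = 34 + 1 = 35
(last selection: 11 + 34×95 = 3241 ≤ 3247; next would be 3336 > 3247)

35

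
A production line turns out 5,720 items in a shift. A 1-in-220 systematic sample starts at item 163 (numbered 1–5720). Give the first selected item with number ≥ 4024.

4123

k = 220
Steps past start: ⌈(4024 − 163)/220⌉ = ⌈3861/220⌉ = 18
Selected item: 163 + 18×220 = 4123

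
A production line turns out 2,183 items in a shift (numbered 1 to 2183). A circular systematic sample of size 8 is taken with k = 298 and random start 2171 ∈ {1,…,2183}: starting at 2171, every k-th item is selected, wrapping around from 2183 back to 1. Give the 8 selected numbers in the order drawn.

Selection 1: 2171
Selection 2: 2171 + 298 = 2469 → 2469 − 2183 = 286
Selection 3: 286 + 298 = 584
Selection 4: 584 + 298 = 882
Selection 5: 882 + 298 = 1180
Selection 6: 1180 + 298 = 1478
Selection 7: 1478 + 298 = 1776
Selection 8: 1776 + 298 = 2074

2171, 286, 584, 882, 1180, 1478, 1776, 2074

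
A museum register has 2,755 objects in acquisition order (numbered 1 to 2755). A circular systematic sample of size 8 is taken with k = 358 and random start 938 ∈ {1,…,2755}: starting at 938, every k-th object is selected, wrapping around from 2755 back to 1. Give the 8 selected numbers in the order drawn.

938, 1296, 1654, 2012, 2370, 2728, 331, 689

Selection 1: 938
Selection 2: 938 + 358 = 1296
Selection 3: 1296 + 358 = 1654
Selection 4: 1654 + 358 = 2012
Selection 5: 2012 + 358 = 2370
Selection 6: 2370 + 358 = 2728
Selection 7: 2728 + 358 = 3086 → 3086 − 2755 = 331
Selection 8: 331 + 358 = 689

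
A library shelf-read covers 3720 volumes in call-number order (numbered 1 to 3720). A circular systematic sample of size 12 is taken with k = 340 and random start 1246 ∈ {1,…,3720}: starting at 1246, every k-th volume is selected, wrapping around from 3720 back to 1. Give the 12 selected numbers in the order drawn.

1246, 1586, 1926, 2266, 2606, 2946, 3286, 3626, 246, 586, 926, 1266

Selection 1: 1246
Selection 2: 1246 + 340 = 1586
Selection 3: 1586 + 340 = 1926
Selection 4: 1926 + 340 = 2266
Selection 5: 2266 + 340 = 2606
Selection 6: 2606 + 340 = 2946
Selection 7: 2946 + 340 = 3286
Selection 8: 3286 + 340 = 3626
Selection 9: 3626 + 340 = 3966 → 3966 − 3720 = 246
Selection 10: 246 + 340 = 586
Selection 11: 586 + 340 = 926
Selection 12: 926 + 340 = 1266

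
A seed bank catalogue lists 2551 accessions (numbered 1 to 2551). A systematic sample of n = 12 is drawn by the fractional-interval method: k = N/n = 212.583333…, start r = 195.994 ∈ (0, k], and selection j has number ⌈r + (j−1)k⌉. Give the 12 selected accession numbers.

196, 409, 622, 834, 1047, 1259, 1472, 1685, 1897, 2110, 2322, 2535

j=1: r + 0k = 195.994 → ⌈·⌉ = 196
j=2: r + 1k = 408.577333… → ⌈·⌉ = 409
j=3: r + 2k = 621.160666… → ⌈·⌉ = 622
j=4: r + 3k = 833.744 → ⌈·⌉ = 834
j=5: r + 4k = 1046.327333… → ⌈·⌉ = 1047
j=6: r + 5k = 1258.910666… → ⌈·⌉ = 1259
j=7: r + 6k = 1471.494 → ⌈·⌉ = 1472
j=8: r + 7k = 1684.077333… → ⌈·⌉ = 1685
j=9: r + 8k = 1896.660666… → ⌈·⌉ = 1897
j=10: r + 9k = 2109.244 → ⌈·⌉ = 2110
j=11: r + 10k = 2321.827333… → ⌈·⌉ = 2322
j=12: r + 11k = 2534.410666… → ⌈·⌉ = 2535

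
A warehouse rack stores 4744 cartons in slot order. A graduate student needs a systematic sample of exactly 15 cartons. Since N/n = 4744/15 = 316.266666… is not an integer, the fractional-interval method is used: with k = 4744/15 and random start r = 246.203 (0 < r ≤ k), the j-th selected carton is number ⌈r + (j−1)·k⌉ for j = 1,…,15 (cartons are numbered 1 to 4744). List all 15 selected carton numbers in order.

j=1: r + 0k = 246.203 → ⌈·⌉ = 247
j=2: r + 1k = 562.469666… → ⌈·⌉ = 563
j=3: r + 2k = 878.736333… → ⌈·⌉ = 879
j=4: r + 3k = 1195.003 → ⌈·⌉ = 1196
j=5: r + 4k = 1511.269666… → ⌈·⌉ = 1512
j=6: r + 5k = 1827.536333… → ⌈·⌉ = 1828
j=7: r + 6k = 2143.803 → ⌈·⌉ = 2144
j=8: r + 7k = 2460.069666… → ⌈·⌉ = 2461
j=9: r + 8k = 2776.336333… → ⌈·⌉ = 2777
j=10: r + 9k = 3092.603 → ⌈·⌉ = 3093
j=11: r + 10k = 3408.869666… → ⌈·⌉ = 3409
j=12: r + 11k = 3725.136333… → ⌈·⌉ = 3726
j=13: r + 12k = 4041.403 → ⌈·⌉ = 4042
j=14: r + 13k = 4357.669666… → ⌈·⌉ = 4358
j=15: r + 14k = 4673.936333… → ⌈·⌉ = 4674

247, 563, 879, 1196, 1512, 1828, 2144, 2461, 2777, 3093, 3409, 3726, 4042, 4358, 4674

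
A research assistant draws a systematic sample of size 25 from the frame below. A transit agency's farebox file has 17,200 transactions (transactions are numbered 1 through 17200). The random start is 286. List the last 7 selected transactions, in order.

k = N/n = 17200/25 = 688
19th selection = 286 + 18×688 = 12670
20th: 12670 + 688 = 13358
21st: 13358 + 688 = 14046
22nd: 14046 + 688 = 14734
23rd: 14734 + 688 = 15422
24th: 15422 + 688 = 16110
25th: 16110 + 688 = 16798

12670, 13358, 14046, 14734, 15422, 16110, 16798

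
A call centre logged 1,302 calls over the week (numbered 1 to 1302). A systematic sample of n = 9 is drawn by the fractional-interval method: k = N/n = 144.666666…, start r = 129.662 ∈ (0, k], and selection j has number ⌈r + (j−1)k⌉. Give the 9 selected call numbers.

j=1: r + 0k = 129.662 → ⌈·⌉ = 130
j=2: r + 1k = 274.328666… → ⌈·⌉ = 275
j=3: r + 2k = 418.995333… → ⌈·⌉ = 419
j=4: r + 3k = 563.662 → ⌈·⌉ = 564
j=5: r + 4k = 708.328666… → ⌈·⌉ = 709
j=6: r + 5k = 852.995333… → ⌈·⌉ = 853
j=7: r + 6k = 997.662 → ⌈·⌉ = 998
j=8: r + 7k = 1142.328666… → ⌈·⌉ = 1143
j=9: r + 8k = 1286.995333… → ⌈·⌉ = 1287

130, 275, 419, 564, 709, 853, 998, 1143, 1287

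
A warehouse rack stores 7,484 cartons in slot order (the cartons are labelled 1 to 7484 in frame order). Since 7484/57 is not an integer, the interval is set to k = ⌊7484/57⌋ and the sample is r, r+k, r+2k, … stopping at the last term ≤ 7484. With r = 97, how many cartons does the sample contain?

k = ⌊7484/57⌋ = 131
Achieved size = ⌊(7484 − 97)/131⌋ + 1 = ⌊7387/131⌋ + 1 = 56 + 1 = 57
(last selection: 97 + 56×131 = 7433 ≤ 7484; next would be 7564 > 7484)

57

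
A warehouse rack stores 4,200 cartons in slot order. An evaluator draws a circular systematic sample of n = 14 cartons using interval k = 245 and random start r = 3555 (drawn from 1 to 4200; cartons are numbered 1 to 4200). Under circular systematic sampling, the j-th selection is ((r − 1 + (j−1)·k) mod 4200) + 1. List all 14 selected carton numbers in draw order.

3555, 3800, 4045, 90, 335, 580, 825, 1070, 1315, 1560, 1805, 2050, 2295, 2540

Selection 1: 3555
Selection 2: 3555 + 245 = 3800
Selection 3: 3800 + 245 = 4045
Selection 4: 4045 + 245 = 4290 → 4290 − 4200 = 90
Selection 5: 90 + 245 = 335
Selection 6: 335 + 245 = 580
Selection 7: 580 + 245 = 825
Selection 8: 825 + 245 = 1070
Selection 9: 1070 + 245 = 1315
Selection 10: 1315 + 245 = 1560
Selection 11: 1560 + 245 = 1805
Selection 12: 1805 + 245 = 2050
Selection 13: 2050 + 245 = 2295
Selection 14: 2295 + 245 = 2540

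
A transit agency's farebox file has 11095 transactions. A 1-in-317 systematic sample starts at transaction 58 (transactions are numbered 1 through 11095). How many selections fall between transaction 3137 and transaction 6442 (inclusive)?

k = 317
First selection ≥ 3137: 58 + ⌈(3137−58)/317⌉·317 = 58 + 10×317 = 3228
Last selection ≤ 6442: 58 + ⌊(6442−58)/317⌋·317 = 58 + 20×317 = 6398
Count = 20 − 10 + 1 = 11

11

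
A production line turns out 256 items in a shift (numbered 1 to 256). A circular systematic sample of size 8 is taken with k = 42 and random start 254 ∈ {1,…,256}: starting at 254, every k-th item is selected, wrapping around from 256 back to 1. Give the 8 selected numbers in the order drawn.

Selection 1: 254
Selection 2: 254 + 42 = 296 → 296 − 256 = 40
Selection 3: 40 + 42 = 82
Selection 4: 82 + 42 = 124
Selection 5: 124 + 42 = 166
Selection 6: 166 + 42 = 208
Selection 7: 208 + 42 = 250
Selection 8: 250 + 42 = 292 → 292 − 256 = 36

254, 40, 82, 124, 166, 208, 250, 36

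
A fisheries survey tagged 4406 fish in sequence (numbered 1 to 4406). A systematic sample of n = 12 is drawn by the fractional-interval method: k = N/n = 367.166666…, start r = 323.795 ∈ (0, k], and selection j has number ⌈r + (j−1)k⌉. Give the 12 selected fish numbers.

324, 691, 1059, 1426, 1793, 2160, 2527, 2894, 3262, 3629, 3996, 4363

j=1: r + 0k = 323.795 → ⌈·⌉ = 324
j=2: r + 1k = 690.961666… → ⌈·⌉ = 691
j=3: r + 2k = 1058.128333… → ⌈·⌉ = 1059
j=4: r + 3k = 1425.295 → ⌈·⌉ = 1426
j=5: r + 4k = 1792.461666… → ⌈·⌉ = 1793
j=6: r + 5k = 2159.628333… → ⌈·⌉ = 2160
j=7: r + 6k = 2526.795 → ⌈·⌉ = 2527
j=8: r + 7k = 2893.961666… → ⌈·⌉ = 2894
j=9: r + 8k = 3261.128333… → ⌈·⌉ = 3262
j=10: r + 9k = 3628.295 → ⌈·⌉ = 3629
j=11: r + 10k = 3995.461666… → ⌈·⌉ = 3996
j=12: r + 11k = 4362.628333… → ⌈·⌉ = 4363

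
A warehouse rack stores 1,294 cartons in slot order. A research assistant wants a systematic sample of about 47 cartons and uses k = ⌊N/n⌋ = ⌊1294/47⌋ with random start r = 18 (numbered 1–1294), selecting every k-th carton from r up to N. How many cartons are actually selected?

48

k = ⌊1294/47⌋ = 27
Achieved size = ⌊(1294 − 18)/27⌋ + 1 = ⌊1276/27⌋ + 1 = 47 + 1 = 48
(last selection: 18 + 47×27 = 1287 ≤ 1294; next would be 1314 > 1294)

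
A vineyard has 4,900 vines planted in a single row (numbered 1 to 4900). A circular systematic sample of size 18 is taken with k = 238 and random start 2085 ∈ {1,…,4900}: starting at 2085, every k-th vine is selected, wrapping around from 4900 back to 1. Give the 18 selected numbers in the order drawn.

Selection 1: 2085
Selection 2: 2085 + 238 = 2323
Selection 3: 2323 + 238 = 2561
Selection 4: 2561 + 238 = 2799
Selection 5: 2799 + 238 = 3037
Selection 6: 3037 + 238 = 3275
Selection 7: 3275 + 238 = 3513
Selection 8: 3513 + 238 = 3751
Selection 9: 3751 + 238 = 3989
Selection 10: 3989 + 238 = 4227
Selection 11: 4227 + 238 = 4465
Selection 12: 4465 + 238 = 4703
Selection 13: 4703 + 238 = 4941 → 4941 − 4900 = 41
Selection 14: 41 + 238 = 279
Selection 15: 279 + 238 = 517
Selection 16: 517 + 238 = 755
Selection 17: 755 + 238 = 993
Selection 18: 993 + 238 = 1231

2085, 2323, 2561, 2799, 3037, 3275, 3513, 3751, 3989, 4227, 4465, 4703, 41, 279, 517, 755, 993, 1231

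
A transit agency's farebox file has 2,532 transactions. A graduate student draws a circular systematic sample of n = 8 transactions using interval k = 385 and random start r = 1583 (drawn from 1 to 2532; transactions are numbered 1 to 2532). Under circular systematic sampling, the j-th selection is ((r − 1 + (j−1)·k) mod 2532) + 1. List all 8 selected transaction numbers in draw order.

Selection 1: 1583
Selection 2: 1583 + 385 = 1968
Selection 3: 1968 + 385 = 2353
Selection 4: 2353 + 385 = 2738 → 2738 − 2532 = 206
Selection 5: 206 + 385 = 591
Selection 6: 591 + 385 = 976
Selection 7: 976 + 385 = 1361
Selection 8: 1361 + 385 = 1746

1583, 1968, 2353, 206, 591, 976, 1361, 1746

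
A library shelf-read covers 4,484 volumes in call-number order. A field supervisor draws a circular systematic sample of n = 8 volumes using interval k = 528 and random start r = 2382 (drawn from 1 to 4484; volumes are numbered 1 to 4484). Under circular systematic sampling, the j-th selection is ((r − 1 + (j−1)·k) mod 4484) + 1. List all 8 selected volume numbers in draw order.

2382, 2910, 3438, 3966, 10, 538, 1066, 1594

Selection 1: 2382
Selection 2: 2382 + 528 = 2910
Selection 3: 2910 + 528 = 3438
Selection 4: 3438 + 528 = 3966
Selection 5: 3966 + 528 = 4494 → 4494 − 4484 = 10
Selection 6: 10 + 528 = 538
Selection 7: 538 + 528 = 1066
Selection 8: 1066 + 528 = 1594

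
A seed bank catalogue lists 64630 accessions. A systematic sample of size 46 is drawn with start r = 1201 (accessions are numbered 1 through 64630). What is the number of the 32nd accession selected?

44756

k = 64630/46 = 1405
32nd selection = r + (32−1)·k = 1201 + 31×1405 = 1201 + 43555 = 44756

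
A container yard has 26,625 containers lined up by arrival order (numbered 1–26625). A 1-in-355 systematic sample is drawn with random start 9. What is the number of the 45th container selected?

k = 355
45th selection = r + (45−1)·k = 9 + 44×355 = 9 + 15620 = 15629

15629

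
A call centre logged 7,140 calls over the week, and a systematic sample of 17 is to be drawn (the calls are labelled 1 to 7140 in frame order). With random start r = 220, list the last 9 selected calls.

k = N/n = 7140/17 = 420
9th selection = 220 + 8×420 = 3580
10th: 3580 + 420 = 4000
11th: 4000 + 420 = 4420
12th: 4420 + 420 = 4840
13th: 4840 + 420 = 5260
14th: 5260 + 420 = 5680
15th: 5680 + 420 = 6100
16th: 6100 + 420 = 6520
17th: 6520 + 420 = 6940

3580, 4000, 4420, 4840, 5260, 5680, 6100, 6520, 6940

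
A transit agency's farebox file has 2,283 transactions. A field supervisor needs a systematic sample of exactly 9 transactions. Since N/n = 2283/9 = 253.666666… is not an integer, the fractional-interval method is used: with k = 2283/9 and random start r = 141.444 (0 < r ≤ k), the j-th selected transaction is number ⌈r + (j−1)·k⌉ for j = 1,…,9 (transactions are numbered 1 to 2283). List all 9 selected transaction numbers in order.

142, 396, 649, 903, 1157, 1410, 1664, 1918, 2171

j=1: r + 0k = 141.444 → ⌈·⌉ = 142
j=2: r + 1k = 395.110666… → ⌈·⌉ = 396
j=3: r + 2k = 648.777333… → ⌈·⌉ = 649
j=4: r + 3k = 902.444 → ⌈·⌉ = 903
j=5: r + 4k = 1156.110666… → ⌈·⌉ = 1157
j=6: r + 5k = 1409.777333… → ⌈·⌉ = 1410
j=7: r + 6k = 1663.444 → ⌈·⌉ = 1664
j=8: r + 7k = 1917.110666… → ⌈·⌉ = 1918
j=9: r + 8k = 2170.777333… → ⌈·⌉ = 2171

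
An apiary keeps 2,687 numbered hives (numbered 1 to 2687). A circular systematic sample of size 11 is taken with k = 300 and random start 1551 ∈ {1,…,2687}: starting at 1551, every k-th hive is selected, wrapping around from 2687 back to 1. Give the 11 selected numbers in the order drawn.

Selection 1: 1551
Selection 2: 1551 + 300 = 1851
Selection 3: 1851 + 300 = 2151
Selection 4: 2151 + 300 = 2451
Selection 5: 2451 + 300 = 2751 → 2751 − 2687 = 64
Selection 6: 64 + 300 = 364
Selection 7: 364 + 300 = 664
Selection 8: 664 + 300 = 964
Selection 9: 964 + 300 = 1264
Selection 10: 1264 + 300 = 1564
Selection 11: 1564 + 300 = 1864

1551, 1851, 2151, 2451, 64, 364, 664, 964, 1264, 1564, 1864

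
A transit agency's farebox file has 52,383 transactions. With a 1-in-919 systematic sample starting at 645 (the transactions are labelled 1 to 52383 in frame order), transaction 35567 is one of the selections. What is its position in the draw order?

k = 919
position = (35567 − 645)/919 + 1 = 34922/919 + 1 = 38 + 1 = 39

39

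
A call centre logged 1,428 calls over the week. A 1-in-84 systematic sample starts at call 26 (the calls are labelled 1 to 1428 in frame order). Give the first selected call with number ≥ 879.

k = 84
Steps past start: ⌈(879 − 26)/84⌉ = ⌈853/84⌉ = 11
Selected call: 26 + 11×84 = 950

950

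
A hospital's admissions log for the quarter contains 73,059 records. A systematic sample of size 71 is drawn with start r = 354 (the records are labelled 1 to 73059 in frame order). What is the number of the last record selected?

72384

k = 73059/71 = 1029
71st selection = r + (71−1)·k = 354 + 70×1029 = 354 + 72030 = 72384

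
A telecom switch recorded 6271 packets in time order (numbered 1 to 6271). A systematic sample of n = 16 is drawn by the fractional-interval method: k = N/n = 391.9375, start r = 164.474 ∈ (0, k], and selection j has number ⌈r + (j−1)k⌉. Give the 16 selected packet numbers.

j=1: r + 0k = 164.474 → ⌈·⌉ = 165
j=2: r + 1k = 556.4115 → ⌈·⌉ = 557
j=3: r + 2k = 948.349 → ⌈·⌉ = 949
j=4: r + 3k = 1340.2865 → ⌈·⌉ = 1341
j=5: r + 4k = 1732.224 → ⌈·⌉ = 1733
j=6: r + 5k = 2124.1615 → ⌈·⌉ = 2125
j=7: r + 6k = 2516.099 → ⌈·⌉ = 2517
j=8: r + 7k = 2908.0365 → ⌈·⌉ = 2909
j=9: r + 8k = 3299.974 → ⌈·⌉ = 3300
j=10: r + 9k = 3691.9115 → ⌈·⌉ = 3692
j=11: r + 10k = 4083.849 → ⌈·⌉ = 4084
j=12: r + 11k = 4475.7865 → ⌈·⌉ = 4476
j=13: r + 12k = 4867.724 → ⌈·⌉ = 4868
j=14: r + 13k = 5259.6615 → ⌈·⌉ = 5260
j=15: r + 14k = 5651.599 → ⌈·⌉ = 5652
j=16: r + 15k = 6043.5365 → ⌈·⌉ = 6044

165, 557, 949, 1341, 1733, 2125, 2517, 2909, 3300, 3692, 4084, 4476, 4868, 5260, 5652, 6044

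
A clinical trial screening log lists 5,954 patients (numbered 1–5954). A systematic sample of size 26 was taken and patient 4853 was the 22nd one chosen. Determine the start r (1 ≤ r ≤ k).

k = 5954/26 = 229
r = 4853 − (22−1)×229 = 4853 − 4809 = 44

44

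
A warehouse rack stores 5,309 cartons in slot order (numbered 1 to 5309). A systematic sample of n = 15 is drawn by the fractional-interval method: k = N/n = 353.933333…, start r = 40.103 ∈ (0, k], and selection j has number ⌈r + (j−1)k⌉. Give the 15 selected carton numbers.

j=1: r + 0k = 40.103 → ⌈·⌉ = 41
j=2: r + 1k = 394.036333… → ⌈·⌉ = 395
j=3: r + 2k = 747.969666… → ⌈·⌉ = 748
j=4: r + 3k = 1101.903 → ⌈·⌉ = 1102
j=5: r + 4k = 1455.836333… → ⌈·⌉ = 1456
j=6: r + 5k = 1809.769666… → ⌈·⌉ = 1810
j=7: r + 6k = 2163.703 → ⌈·⌉ = 2164
j=8: r + 7k = 2517.636333… → ⌈·⌉ = 2518
j=9: r + 8k = 2871.569666… → ⌈·⌉ = 2872
j=10: r + 9k = 3225.503 → ⌈·⌉ = 3226
j=11: r + 10k = 3579.436333… → ⌈·⌉ = 3580
j=12: r + 11k = 3933.369666… → ⌈·⌉ = 3934
j=13: r + 12k = 4287.303 → ⌈·⌉ = 4288
j=14: r + 13k = 4641.236333… → ⌈·⌉ = 4642
j=15: r + 14k = 4995.169666… → ⌈·⌉ = 4996

41, 395, 748, 1102, 1456, 1810, 2164, 2518, 2872, 3226, 3580, 3934, 4288, 4642, 4996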